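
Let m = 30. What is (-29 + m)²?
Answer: 1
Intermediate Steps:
(-29 + m)² = (-29 + 30)² = 1² = 1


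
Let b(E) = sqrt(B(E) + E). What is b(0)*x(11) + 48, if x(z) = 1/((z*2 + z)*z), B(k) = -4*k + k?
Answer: 48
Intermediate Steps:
B(k) = -3*k
b(E) = sqrt(2)*sqrt(-E) (b(E) = sqrt(-3*E + E) = sqrt(-2*E) = sqrt(2)*sqrt(-E))
x(z) = 1/(3*z**2) (x(z) = 1/((2*z + z)*z) = 1/(((3*z))*z) = (1/(3*z))/z = 1/(3*z**2))
b(0)*x(11) + 48 = (sqrt(2)*sqrt(-1*0))*((1/3)/11**2) + 48 = (sqrt(2)*sqrt(0))*((1/3)*(1/121)) + 48 = (sqrt(2)*0)*(1/363) + 48 = 0*(1/363) + 48 = 0 + 48 = 48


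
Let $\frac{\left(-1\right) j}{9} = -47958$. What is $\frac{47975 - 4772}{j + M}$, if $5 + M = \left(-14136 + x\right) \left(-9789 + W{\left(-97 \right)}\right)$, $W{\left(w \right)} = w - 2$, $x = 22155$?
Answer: $- \frac{43203}{78860255} \approx -0.00054784$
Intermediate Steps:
$j = 431622$ ($j = \left(-9\right) \left(-47958\right) = 431622$)
$W{\left(w \right)} = -2 + w$ ($W{\left(w \right)} = w - 2 = -2 + w$)
$M = -79291877$ ($M = -5 + \left(-14136 + 22155\right) \left(-9789 - 99\right) = -5 + 8019 \left(-9789 - 99\right) = -5 + 8019 \left(-9888\right) = -5 - 79291872 = -79291877$)
$\frac{47975 - 4772}{j + M} = \frac{47975 - 4772}{431622 - 79291877} = \frac{43203}{-78860255} = 43203 \left(- \frac{1}{78860255}\right) = - \frac{43203}{78860255}$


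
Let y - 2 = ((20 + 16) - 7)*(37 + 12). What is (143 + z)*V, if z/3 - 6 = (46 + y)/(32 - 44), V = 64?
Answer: -13200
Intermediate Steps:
y = 1423 (y = 2 + ((20 + 16) - 7)*(37 + 12) = 2 + (36 - 7)*49 = 2 + 29*49 = 2 + 1421 = 1423)
z = -1397/4 (z = 18 + 3*((46 + 1423)/(32 - 44)) = 18 + 3*(1469/(-12)) = 18 + 3*(1469*(-1/12)) = 18 + 3*(-1469/12) = 18 - 1469/4 = -1397/4 ≈ -349.25)
(143 + z)*V = (143 - 1397/4)*64 = -825/4*64 = -13200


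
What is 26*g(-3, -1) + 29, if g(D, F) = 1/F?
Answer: 3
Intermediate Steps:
26*g(-3, -1) + 29 = 26/(-1) + 29 = 26*(-1) + 29 = -26 + 29 = 3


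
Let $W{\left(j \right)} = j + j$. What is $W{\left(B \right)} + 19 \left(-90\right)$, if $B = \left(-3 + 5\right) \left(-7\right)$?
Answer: $-1738$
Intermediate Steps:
$B = -14$ ($B = 2 \left(-7\right) = -14$)
$W{\left(j \right)} = 2 j$
$W{\left(B \right)} + 19 \left(-90\right) = 2 \left(-14\right) + 19 \left(-90\right) = -28 - 1710 = -1738$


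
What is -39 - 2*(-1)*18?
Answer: -3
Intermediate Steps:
-39 - 2*(-1)*18 = -39 + 2*18 = -39 + 36 = -3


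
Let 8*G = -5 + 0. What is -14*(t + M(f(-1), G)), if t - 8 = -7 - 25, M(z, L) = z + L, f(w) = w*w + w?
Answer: 1379/4 ≈ 344.75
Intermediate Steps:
G = -5/8 (G = (-5 + 0)/8 = (⅛)*(-5) = -5/8 ≈ -0.62500)
f(w) = w + w² (f(w) = w² + w = w + w²)
M(z, L) = L + z
t = -24 (t = 8 + (-7 - 25) = 8 - 32 = -24)
-14*(t + M(f(-1), G)) = -14*(-24 + (-5/8 - (1 - 1))) = -14*(-24 + (-5/8 - 1*0)) = -14*(-24 + (-5/8 + 0)) = -14*(-24 - 5/8) = -14*(-197/8) = 1379/4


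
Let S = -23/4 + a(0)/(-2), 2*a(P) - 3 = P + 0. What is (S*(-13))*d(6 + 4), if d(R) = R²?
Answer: 8450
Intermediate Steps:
a(P) = 3/2 + P/2 (a(P) = 3/2 + (P + 0)/2 = 3/2 + P/2)
S = -13/2 (S = -23/4 + (3/2 + (½)*0)/(-2) = -23*¼ + (3/2 + 0)*(-½) = -23/4 + (3/2)*(-½) = -23/4 - ¾ = -13/2 ≈ -6.5000)
(S*(-13))*d(6 + 4) = (-13/2*(-13))*(6 + 4)² = (169/2)*10² = (169/2)*100 = 8450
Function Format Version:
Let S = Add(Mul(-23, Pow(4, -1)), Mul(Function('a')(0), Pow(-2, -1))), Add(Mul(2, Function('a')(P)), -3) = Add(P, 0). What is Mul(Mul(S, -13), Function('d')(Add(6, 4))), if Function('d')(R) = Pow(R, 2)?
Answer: 8450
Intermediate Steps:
Function('a')(P) = Add(Rational(3, 2), Mul(Rational(1, 2), P)) (Function('a')(P) = Add(Rational(3, 2), Mul(Rational(1, 2), Add(P, 0))) = Add(Rational(3, 2), Mul(Rational(1, 2), P)))
S = Rational(-13, 2) (S = Add(Mul(-23, Pow(4, -1)), Mul(Add(Rational(3, 2), Mul(Rational(1, 2), 0)), Pow(-2, -1))) = Add(Mul(-23, Rational(1, 4)), Mul(Add(Rational(3, 2), 0), Rational(-1, 2))) = Add(Rational(-23, 4), Mul(Rational(3, 2), Rational(-1, 2))) = Add(Rational(-23, 4), Rational(-3, 4)) = Rational(-13, 2) ≈ -6.5000)
Mul(Mul(S, -13), Function('d')(Add(6, 4))) = Mul(Mul(Rational(-13, 2), -13), Pow(Add(6, 4), 2)) = Mul(Rational(169, 2), Pow(10, 2)) = Mul(Rational(169, 2), 100) = 8450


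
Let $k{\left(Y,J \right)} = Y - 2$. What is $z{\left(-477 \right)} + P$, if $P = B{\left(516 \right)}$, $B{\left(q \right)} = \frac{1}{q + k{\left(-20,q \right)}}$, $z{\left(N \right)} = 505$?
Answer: $\frac{249471}{494} \approx 505.0$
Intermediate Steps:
$k{\left(Y,J \right)} = -2 + Y$ ($k{\left(Y,J \right)} = Y - 2 = -2 + Y$)
$B{\left(q \right)} = \frac{1}{-22 + q}$ ($B{\left(q \right)} = \frac{1}{q - 22} = \frac{1}{-22 + q}$)
$P = \frac{1}{494}$ ($P = \frac{1}{-22 + 516} = \frac{1}{494} \approx 0.0020243$)
$z{\left(-477 \right)} + P = 505 + \frac{1}{494} = \frac{249471}{494}$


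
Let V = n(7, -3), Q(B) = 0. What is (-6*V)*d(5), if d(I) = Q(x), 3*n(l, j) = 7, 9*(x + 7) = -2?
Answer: 0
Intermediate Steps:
x = -65/9 (x = -7 + (⅑)*(-2) = -7 - 2/9 = -65/9 ≈ -7.2222)
n(l, j) = 7/3 (n(l, j) = (⅓)*7 = 7/3)
V = 7/3 ≈ 2.3333
d(I) = 0
(-6*V)*d(5) = -6*7/3*0 = -14*0 = 0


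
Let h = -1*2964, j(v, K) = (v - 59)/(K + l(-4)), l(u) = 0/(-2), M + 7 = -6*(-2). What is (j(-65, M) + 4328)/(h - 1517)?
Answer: -21516/22405 ≈ -0.96032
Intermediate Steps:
M = 5 (M = -7 - 6*(-2) = -7 + 12 = 5)
l(u) = 0 (l(u) = 0*(-½) = 0)
j(v, K) = (-59 + v)/K (j(v, K) = (v - 59)/(K + 0) = (-59 + v)/K)
h = -2964
(j(-65, M) + 4328)/(h - 1517) = ((-59 - 65)/5 + 4328)/(-2964 - 1517) = ((⅕)*(-124) + 4328)/(-4481) = (-124/5 + 4328)*(-1/4481) = (21516/5)*(-1/4481) = -21516/22405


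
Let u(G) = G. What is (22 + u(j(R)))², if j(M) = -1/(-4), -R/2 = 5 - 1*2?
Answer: 7921/16 ≈ 495.06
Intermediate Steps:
R = -6 (R = -2*(5 - 1*2) = -2*(5 - 2) = -2*3 = -6)
j(M) = ¼ (j(M) = -1*(-¼) = ¼)
(22 + u(j(R)))² = (22 + ¼)² = (89/4)² = 7921/16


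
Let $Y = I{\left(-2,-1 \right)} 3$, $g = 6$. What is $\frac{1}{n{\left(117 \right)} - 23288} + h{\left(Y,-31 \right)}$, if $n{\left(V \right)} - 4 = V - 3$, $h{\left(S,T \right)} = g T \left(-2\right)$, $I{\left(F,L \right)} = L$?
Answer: $\frac{8619239}{23170} \approx 372.0$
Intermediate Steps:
$Y = -3$ ($Y = \left(-1\right) 3 = -3$)
$h{\left(S,T \right)} = - 12 T$ ($h{\left(S,T \right)} = 6 T \left(-2\right) = - 12 T$)
$n{\left(V \right)} = 1 + V$ ($n{\left(V \right)} = 4 + \left(V - 3\right) = 4 + \left(-3 + V\right) = 1 + V$)
$\frac{1}{n{\left(117 \right)} - 23288} + h{\left(Y,-31 \right)} = \frac{1}{\left(1 + 117\right) - 23288} - -372 = \frac{1}{118 - 23288} + 372 = \frac{1}{-23170} + 372 = - \frac{1}{23170} + 372 = \frac{8619239}{23170}$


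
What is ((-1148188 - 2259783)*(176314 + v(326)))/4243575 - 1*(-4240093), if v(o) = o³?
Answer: -958859064963/40415 ≈ -2.3725e+7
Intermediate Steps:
((-1148188 - 2259783)*(176314 + v(326)))/4243575 - 1*(-4240093) = ((-1148188 - 2259783)*(176314 + 326³))/4243575 - 1*(-4240093) = -3407971*(176314 + 34645976)*(1/4243575) + 4240093 = -3407971*34822290*(1/4243575) + 4240093 = -118673354473590*1/4243575 + 4240093 = -1130222423558/40415 + 4240093 = -958859064963/40415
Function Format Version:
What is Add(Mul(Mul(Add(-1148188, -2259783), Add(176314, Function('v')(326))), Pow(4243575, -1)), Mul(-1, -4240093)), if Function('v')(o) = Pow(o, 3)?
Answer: Rational(-958859064963, 40415) ≈ -2.3725e+7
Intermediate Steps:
Add(Mul(Mul(Add(-1148188, -2259783), Add(176314, Function('v')(326))), Pow(4243575, -1)), Mul(-1, -4240093)) = Add(Mul(Mul(Add(-1148188, -2259783), Add(176314, Pow(326, 3))), Pow(4243575, -1)), Mul(-1, -4240093)) = Add(Mul(Mul(-3407971, Add(176314, 34645976)), Rational(1, 4243575)), 4240093) = Add(Mul(Mul(-3407971, 34822290), Rational(1, 4243575)), 4240093) = Add(Mul(-118673354473590, Rational(1, 4243575)), 4240093) = Add(Rational(-1130222423558, 40415), 4240093) = Rational(-958859064963, 40415)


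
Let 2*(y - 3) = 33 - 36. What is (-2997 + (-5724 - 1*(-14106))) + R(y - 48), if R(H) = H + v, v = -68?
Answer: 10541/2 ≈ 5270.5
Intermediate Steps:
y = 3/2 (y = 3 + (33 - 36)/2 = 3 + (½)*(-3) = 3 - 3/2 = 3/2 ≈ 1.5000)
R(H) = -68 + H (R(H) = H - 68 = -68 + H)
(-2997 + (-5724 - 1*(-14106))) + R(y - 48) = (-2997 + (-5724 - 1*(-14106))) + (-68 + (3/2 - 48)) = (-2997 + (-5724 + 14106)) + (-68 - 93/2) = (-2997 + 8382) - 229/2 = 5385 - 229/2 = 10541/2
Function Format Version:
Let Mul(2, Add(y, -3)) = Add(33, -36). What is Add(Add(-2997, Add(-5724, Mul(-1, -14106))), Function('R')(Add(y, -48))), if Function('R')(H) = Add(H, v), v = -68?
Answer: Rational(10541, 2) ≈ 5270.5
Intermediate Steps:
y = Rational(3, 2) (y = Add(3, Mul(Rational(1, 2), Add(33, -36))) = Add(3, Mul(Rational(1, 2), -3)) = Add(3, Rational(-3, 2)) = Rational(3, 2) ≈ 1.5000)
Function('R')(H) = Add(-68, H) (Function('R')(H) = Add(H, -68) = Add(-68, H))
Add(Add(-2997, Add(-5724, Mul(-1, -14106))), Function('R')(Add(y, -48))) = Add(Add(-2997, Add(-5724, Mul(-1, -14106))), Add(-68, Add(Rational(3, 2), -48))) = Add(Add(-2997, Add(-5724, 14106)), Add(-68, Rational(-93, 2))) = Add(Add(-2997, 8382), Rational(-229, 2)) = Add(5385, Rational(-229, 2)) = Rational(10541, 2)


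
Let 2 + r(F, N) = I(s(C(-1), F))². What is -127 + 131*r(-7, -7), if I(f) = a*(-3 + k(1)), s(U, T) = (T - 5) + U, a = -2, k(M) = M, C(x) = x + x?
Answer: 1707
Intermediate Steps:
C(x) = 2*x
s(U, T) = -5 + T + U (s(U, T) = (-5 + T) + U = -5 + T + U)
I(f) = 4 (I(f) = -2*(-3 + 1) = -2*(-2) = 4)
r(F, N) = 14 (r(F, N) = -2 + 4² = -2 + 16 = 14)
-127 + 131*r(-7, -7) = -127 + 131*14 = -127 + 1834 = 1707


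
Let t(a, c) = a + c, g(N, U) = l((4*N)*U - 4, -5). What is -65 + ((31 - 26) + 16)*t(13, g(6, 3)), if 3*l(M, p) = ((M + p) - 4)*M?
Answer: 28292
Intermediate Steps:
l(M, p) = M*(-4 + M + p)/3 (l(M, p) = (((M + p) - 4)*M)/3 = ((-4 + M + p)*M)/3 = (M*(-4 + M + p))/3 = M*(-4 + M + p)/3)
g(N, U) = (-13 + 4*N*U)*(-4 + 4*N*U)/3 (g(N, U) = ((4*N)*U - 4)*(-4 + ((4*N)*U - 4) - 5)/3 = (4*N*U - 4)*(-4 + (4*N*U - 4) - 5)/3 = (-4 + 4*N*U)*(-4 + (-4 + 4*N*U) - 5)/3 = (-4 + 4*N*U)*(-13 + 4*N*U)/3 = (-13 + 4*N*U)*(-4 + 4*N*U)/3)
-65 + ((31 - 26) + 16)*t(13, g(6, 3)) = -65 + ((31 - 26) + 16)*(13 + 4*(-1 + 6*3)*(-13 + 4*6*3)/3) = -65 + (5 + 16)*(13 + 4*(-1 + 18)*(-13 + 72)/3) = -65 + 21*(13 + (4/3)*17*59) = -65 + 21*(13 + 4012/3) = -65 + 21*(4051/3) = -65 + 28357 = 28292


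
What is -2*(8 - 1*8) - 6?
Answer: -6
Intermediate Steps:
-2*(8 - 1*8) - 6 = -2*(8 - 8) - 6 = -2*0 - 6 = 0 - 6 = -6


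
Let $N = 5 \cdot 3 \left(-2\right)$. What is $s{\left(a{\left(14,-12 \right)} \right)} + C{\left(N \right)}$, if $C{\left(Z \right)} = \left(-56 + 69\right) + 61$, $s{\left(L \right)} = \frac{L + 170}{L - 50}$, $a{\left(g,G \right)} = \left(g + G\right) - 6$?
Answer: $\frac{1915}{27} \approx 70.926$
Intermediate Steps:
$a{\left(g,G \right)} = -6 + G + g$ ($a{\left(g,G \right)} = \left(G + g\right) - 6 = -6 + G + g$)
$s{\left(L \right)} = \frac{170 + L}{-50 + L}$
$N = -30$ ($N = 15 \left(-2\right) = -30$)
$C{\left(Z \right)} = 74$ ($C{\left(Z \right)} = 13 + 61 = 74$)
$s{\left(a{\left(14,-12 \right)} \right)} + C{\left(N \right)} = \frac{170 - 4}{-50 - 4} + 74 = \frac{1}{-54} \cdot 166 + 74 = \left(- \frac{1}{54}\right) 166 + 74 = - \frac{83}{27} + 74 = \frac{1915}{27}$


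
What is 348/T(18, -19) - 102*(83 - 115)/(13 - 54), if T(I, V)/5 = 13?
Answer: -197892/2665 ≈ -74.256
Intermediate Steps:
T(I, V) = 65 (T(I, V) = 5*13 = 65)
348/T(18, -19) - 102*(83 - 115)/(13 - 54) = 348/65 - 102*(83 - 115)/(13 - 54) = 348*(1/65) - 102/((-41/(-32))) = 348/65 - 102/((-41*(-1/32))) = 348/65 - 102/41/32 = 348/65 - 102*32/41 = 348/65 - 3264/41 = -197892/2665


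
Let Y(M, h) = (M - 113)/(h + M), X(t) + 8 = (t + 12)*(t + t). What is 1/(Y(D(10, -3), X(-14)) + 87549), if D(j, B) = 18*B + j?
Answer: 4/350039 ≈ 1.1427e-5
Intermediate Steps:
X(t) = -8 + 2*t*(12 + t) (X(t) = -8 + (t + 12)*(t + t) = -8 + (12 + t)*(2*t) = -8 + 2*t*(12 + t))
D(j, B) = j + 18*B
Y(M, h) = (-113 + M)/(M + h)
1/(Y(D(10, -3), X(-14)) + 87549) = 1/((-113 + (10 + 18*(-3)))/((10 + 18*(-3)) + (-8 + 2*(-14)**2 + 24*(-14))) + 87549) = 1/((-113 + (10 - 54))/((10 - 54) + (-8 + 2*196 - 336)) + 87549) = 1/((-113 - 44)/(-44 + (-8 + 392 - 336)) + 87549) = 1/(-157/(-44 + 48) + 87549) = 1/(-157/4 + 87549) = 1/(350039/4) = 4/350039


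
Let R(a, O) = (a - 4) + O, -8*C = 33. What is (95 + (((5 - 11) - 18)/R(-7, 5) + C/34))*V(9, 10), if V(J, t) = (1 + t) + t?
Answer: 564795/272 ≈ 2076.5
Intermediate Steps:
C = -33/8 (C = -1/8*33 = -33/8 ≈ -4.1250)
V(J, t) = 1 + 2*t
R(a, O) = -4 + O + a (R(a, O) = (-4 + a) + O = -4 + O + a)
(95 + (((5 - 11) - 18)/R(-7, 5) + C/34))*V(9, 10) = (95 + (((5 - 11) - 18)/(-4 + 5 - 7) - 33/8/34))*(1 + 2*10) = (95 + ((-6 - 18)/(-6) - 33/8*1/34))*(1 + 20) = (95 + (-24*(-1/6) - 33/272))*21 = (95 + (4 - 33/272))*21 = (95 + 1055/272)*21 = (26895/272)*21 = 564795/272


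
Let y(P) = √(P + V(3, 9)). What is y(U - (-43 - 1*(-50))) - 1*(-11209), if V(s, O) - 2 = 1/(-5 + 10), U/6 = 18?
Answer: 11209 + 2*√645/5 ≈ 11219.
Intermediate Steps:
U = 108 (U = 6*18 = 108)
V(s, O) = 11/5 (V(s, O) = 2 + 1/(-5 + 10) = 2 + 1/5 = 2 + ⅕ = 11/5)
y(P) = √(11/5 + P) (y(P) = √(P + 11/5) = √(11/5 + P))
y(U - (-43 - 1*(-50))) - 1*(-11209) = √(55 + 25*(108 - (-43 - 1*(-50))))/5 - 1*(-11209) = √(55 + 25*(108 - (-43 + 50)))/5 + 11209 = √(55 + 25*(108 - 1*7))/5 + 11209 = √(55 + 25*(108 - 7))/5 + 11209 = √(55 + 25*101)/5 + 11209 = √(55 + 2525)/5 + 11209 = √2580/5 + 11209 = (2*√645)/5 + 11209 = 2*√645/5 + 11209 = 11209 + 2*√645/5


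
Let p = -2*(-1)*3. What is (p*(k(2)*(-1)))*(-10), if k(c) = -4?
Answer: -240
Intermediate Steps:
p = 6 (p = 2*3 = 6)
(p*(k(2)*(-1)))*(-10) = (6*(-4*(-1)))*(-10) = (6*4)*(-10) = 24*(-10) = -240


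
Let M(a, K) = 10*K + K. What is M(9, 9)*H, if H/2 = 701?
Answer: 138798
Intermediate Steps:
H = 1402 (H = 2*701 = 1402)
M(a, K) = 11*K
M(9, 9)*H = (11*9)*1402 = 99*1402 = 138798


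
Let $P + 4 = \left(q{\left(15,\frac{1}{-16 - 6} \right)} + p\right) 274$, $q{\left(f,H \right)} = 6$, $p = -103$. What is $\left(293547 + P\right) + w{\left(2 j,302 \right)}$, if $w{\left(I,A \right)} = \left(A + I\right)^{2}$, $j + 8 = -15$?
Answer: $332501$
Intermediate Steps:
$j = -23$ ($j = -8 - 15 = -23$)
$P = -26582$ ($P = -4 + \left(6 - 103\right) 274 = -4 - 26578 = -26582$)
$\left(293547 + P\right) + w{\left(2 j,302 \right)} = \left(293547 - 26582\right) + \left(302 + 2 \left(-23\right)\right)^{2} = 266965 + \left(302 - 46\right)^{2} = 266965 + 256^{2} = 266965 + 65536 = 332501$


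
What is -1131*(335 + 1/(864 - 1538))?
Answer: -255367359/674 ≈ -3.7888e+5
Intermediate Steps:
-1131*(335 + 1/(864 - 1538)) = -1131*(335 + 1/(-674)) = -1131*(335 - 1/674) = -1131*225789/674 = -255367359/674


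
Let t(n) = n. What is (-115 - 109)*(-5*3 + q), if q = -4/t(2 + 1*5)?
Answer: 3488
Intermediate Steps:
q = -4/7 (q = -4/(2 + 1*5) = -4/(2 + 5) = -4/7 ≈ -0.57143)
(-115 - 109)*(-5*3 + q) = (-115 - 109)*(-5*3 - 4/7) = -224*(-15 - 4/7) = -224*(-109/7) = 3488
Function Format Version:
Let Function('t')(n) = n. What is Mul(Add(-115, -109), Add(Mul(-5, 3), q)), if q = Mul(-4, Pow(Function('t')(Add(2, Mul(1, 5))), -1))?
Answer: 3488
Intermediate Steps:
q = Rational(-4, 7) (q = Mul(-4, Pow(Add(2, Mul(1, 5)), -1)) = Mul(-4, Pow(Add(2, 5), -1)) = Mul(-4, Pow(7, -1)) = Mul(-4, Rational(1, 7)) = Rational(-4, 7) ≈ -0.57143)
Mul(Add(-115, -109), Add(Mul(-5, 3), q)) = Mul(Add(-115, -109), Add(Mul(-5, 3), Rational(-4, 7))) = Mul(-224, Add(-15, Rational(-4, 7))) = Mul(-224, Rational(-109, 7)) = 3488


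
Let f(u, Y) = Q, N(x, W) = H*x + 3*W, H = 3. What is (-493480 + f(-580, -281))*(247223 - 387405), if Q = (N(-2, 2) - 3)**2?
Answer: 69175751722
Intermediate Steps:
N(x, W) = 3*W + 3*x (N(x, W) = 3*x + 3*W = 3*W + 3*x)
Q = 9 (Q = ((3*2 + 3*(-2)) - 3)**2 = ((6 - 6) - 3)**2 = (0 - 3)**2 = (-3)**2 = 9)
f(u, Y) = 9
(-493480 + f(-580, -281))*(247223 - 387405) = (-493480 + 9)*(247223 - 387405) = -493471*(-140182) = 69175751722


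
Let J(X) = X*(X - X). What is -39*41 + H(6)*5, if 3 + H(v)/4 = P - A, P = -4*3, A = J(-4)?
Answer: -1899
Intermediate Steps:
J(X) = 0 (J(X) = X*0 = 0)
A = 0
P = -12
H(v) = -60 (H(v) = -12 + 4*(-12 - 1*0) = -12 + 4*(-12 + 0) = -12 + 4*(-12) = -12 - 48 = -60)
-39*41 + H(6)*5 = -39*41 - 60*5 = -1599 - 300 = -1899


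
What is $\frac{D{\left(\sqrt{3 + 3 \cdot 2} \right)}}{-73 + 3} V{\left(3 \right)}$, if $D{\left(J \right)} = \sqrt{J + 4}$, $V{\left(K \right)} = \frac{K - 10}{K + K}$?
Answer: $\frac{\sqrt{7}}{60} \approx 0.044096$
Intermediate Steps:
$V{\left(K \right)} = \frac{-10 + K}{2 K}$
$D{\left(J \right)} = \sqrt{4 + J}$
$\frac{D{\left(\sqrt{3 + 3 \cdot 2} \right)}}{-73 + 3} V{\left(3 \right)} = \frac{\sqrt{4 + \sqrt{3 + 3 \cdot 2}}}{-73 + 3} \frac{-10 + 3}{2 \cdot 3} = \frac{\sqrt{4 + \sqrt{3 + 6}}}{-70} \cdot \frac{1}{2} \cdot \frac{1}{3} \left(-7\right) = \sqrt{4 + \sqrt{9}} \left(- \frac{1}{70}\right) \left(- \frac{7}{6}\right) = \sqrt{4 + 3} \left(- \frac{1}{70}\right) \left(- \frac{7}{6}\right) = \sqrt{7} \left(- \frac{1}{70}\right) \left(- \frac{7}{6}\right) = - \frac{\sqrt{7}}{70} \left(- \frac{7}{6}\right) = \frac{\sqrt{7}}{60}$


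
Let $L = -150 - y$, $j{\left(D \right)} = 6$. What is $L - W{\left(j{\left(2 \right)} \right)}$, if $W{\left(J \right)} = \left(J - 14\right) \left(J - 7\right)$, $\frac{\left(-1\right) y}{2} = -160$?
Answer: $-478$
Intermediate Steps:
$y = 320$ ($y = \left(-2\right) \left(-160\right) = 320$)
$W{\left(J \right)} = \left(-14 + J\right) \left(-7 + J\right)$
$L = -470$ ($L = -150 - 320 = -470$)
$L - W{\left(j{\left(2 \right)} \right)} = -470 - \left(98 + 6^{2} - 126\right) = -470 - \left(98 + 36 - 126\right) = -470 - 8 = -478$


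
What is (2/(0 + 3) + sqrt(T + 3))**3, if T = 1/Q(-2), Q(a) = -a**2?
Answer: 313/54 + 49*sqrt(11)/24 ≈ 12.568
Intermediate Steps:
T = -1/4 (T = 1/(-1*(-2)**2) = 1/(-1*4) = 1/(-4) = -1/4 ≈ -0.25000)
(2/(0 + 3) + sqrt(T + 3))**3 = (2/(0 + 3) + sqrt(-1/4 + 3))**3 = (2/3 + sqrt(11/4))**3 = ((1/3)*2 + sqrt(11)/2)**3 = (2/3 + sqrt(11)/2)**3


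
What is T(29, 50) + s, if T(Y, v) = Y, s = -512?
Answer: -483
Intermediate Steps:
T(29, 50) + s = 29 - 512 = -483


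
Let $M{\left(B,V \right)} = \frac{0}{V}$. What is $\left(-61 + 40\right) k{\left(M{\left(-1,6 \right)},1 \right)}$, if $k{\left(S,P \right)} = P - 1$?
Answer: $0$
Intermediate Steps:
$M{\left(B,V \right)} = 0$
$k{\left(S,P \right)} = -1 + P$
$\left(-61 + 40\right) k{\left(M{\left(-1,6 \right)},1 \right)} = \left(-61 + 40\right) \left(-1 + 1\right) = \left(-21\right) 0 = 0$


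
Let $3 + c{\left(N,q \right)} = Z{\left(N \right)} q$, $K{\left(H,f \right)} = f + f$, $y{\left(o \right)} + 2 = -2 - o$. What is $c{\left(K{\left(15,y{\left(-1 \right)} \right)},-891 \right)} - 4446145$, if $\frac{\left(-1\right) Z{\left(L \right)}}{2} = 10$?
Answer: $-4428328$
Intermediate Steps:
$y{\left(o \right)} = -4 - o$ ($y{\left(o \right)} = -2 - \left(2 + o\right) = -4 - o$)
$Z{\left(L \right)} = -20$ ($Z{\left(L \right)} = \left(-2\right) 10 = -20$)
$K{\left(H,f \right)} = 2 f$
$c{\left(N,q \right)} = -3 - 20 q$
$c{\left(K{\left(15,y{\left(-1 \right)} \right)},-891 \right)} - 4446145 = \left(-3 - -17820\right) - 4446145 = \left(-3 + 17820\right) - 4446145 = 17817 - 4446145 = -4428328$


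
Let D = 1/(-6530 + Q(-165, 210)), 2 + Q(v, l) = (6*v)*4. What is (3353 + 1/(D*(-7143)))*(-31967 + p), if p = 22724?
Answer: -73823751651/2381 ≈ -3.1005e+7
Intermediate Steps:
Q(v, l) = -2 + 24*v (Q(v, l) = -2 + (6*v)*4 = -2 + 24*v)
D = -1/10492 (D = 1/(-6530 + (-2 + 24*(-165))) = 1/(-6530 + (-2 - 3960)) = 1/(-6530 - 3962) = 1/(-10492) = -1/10492 ≈ -9.5311e-5)
(3353 + 1/(D*(-7143)))*(-31967 + p) = (3353 + 1/(-1/10492*(-7143)))*(-31967 + 22724) = (3353 - 10492*(-1/7143))*(-9243) = (3353 + 10492/7143)*(-9243) = (23960971/7143)*(-9243) = -73823751651/2381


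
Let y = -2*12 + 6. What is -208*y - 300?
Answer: 3444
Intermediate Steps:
y = -18 (y = -24 + 6 = -18)
-208*y - 300 = -208*(-18) - 300 = 3744 - 300 = 3444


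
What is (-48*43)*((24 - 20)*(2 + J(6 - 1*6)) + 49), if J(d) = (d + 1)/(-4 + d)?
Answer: -115584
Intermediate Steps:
J(d) = (1 + d)/(-4 + d)
(-48*43)*((24 - 20)*(2 + J(6 - 1*6)) + 49) = (-48*43)*((24 - 20)*(2 + (1 + (6 - 1*6))/(-4 + (6 - 1*6))) + 49) = -2064*(4*(2 + (1 + (6 - 6))/(-4 + (6 - 6))) + 49) = -2064*(4*(2 + (1 + 0)/(-4 + 0)) + 49) = -2064*(4*(2 + 1/(-4)) + 49) = -2064*(4*(2 - ¼*1) + 49) = -2064*(4*(2 - ¼) + 49) = -2064*(4*(7/4) + 49) = -2064*(7 + 49) = -2064*56 = -115584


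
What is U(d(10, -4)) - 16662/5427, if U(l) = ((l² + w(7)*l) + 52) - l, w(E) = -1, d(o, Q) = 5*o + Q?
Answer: 3749930/1809 ≈ 2072.9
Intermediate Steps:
d(o, Q) = Q + 5*o
U(l) = 52 + l² - 2*l (U(l) = ((l² - l) + 52) - l = (52 + l² - l) - l = 52 + l² - 2*l)
U(d(10, -4)) - 16662/5427 = (52 + (-4 + 5*10)² - 2*(-4 + 5*10)) - 16662/5427 = (52 + (-4 + 50)² - 2*(-4 + 50)) - 16662*1/5427 = (52 + 46² - 2*46) - 5554/1809 = (52 + 2116 - 92) - 5554/1809 = 2076 - 5554/1809 = 3749930/1809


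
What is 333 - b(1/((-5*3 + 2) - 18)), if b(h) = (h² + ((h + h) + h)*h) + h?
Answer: 320040/961 ≈ 333.03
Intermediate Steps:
b(h) = h + 4*h² (b(h) = (h² + (2*h + h)*h) + h = (h² + (3*h)*h) + h = (h² + 3*h²) + h = 4*h² + h = h + 4*h²)
333 - b(1/((-5*3 + 2) - 18)) = 333 - (1 + 4/((-5*3 + 2) - 18))/((-5*3 + 2) - 18) = 333 - (1 + 4/((-15 + 2) - 18))/((-15 + 2) - 18) = 333 - (1 + 4/(-13 - 18))/(-13 - 18) = 333 - (1 + 4/(-31))/(-31) = 333 - (-1)*(1 + 4*(-1/31))/31 = 333 - (-1)*(1 - 4/31)/31 = 333 - (-1)*27/(31*31) = 333 - 1*(-27/961) = 333 + 27/961 = 320040/961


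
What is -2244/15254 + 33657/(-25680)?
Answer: -95171633/65287120 ≈ -1.4577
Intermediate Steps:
-2244/15254 + 33657/(-25680) = -2244*1/15254 + 33657*(-1/25680) = -1122/7627 - 11219/8560 = -95171633/65287120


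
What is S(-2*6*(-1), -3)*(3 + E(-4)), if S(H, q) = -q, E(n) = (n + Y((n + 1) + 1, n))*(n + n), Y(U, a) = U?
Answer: 153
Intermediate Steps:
E(n) = 2*n*(2 + 2*n) (E(n) = (n + ((n + 1) + 1))*(n + n) = (n + ((1 + n) + 1))*(2*n) = (n + (2 + n))*(2*n) = (2 + 2*n)*(2*n) = 2*n*(2 + 2*n))
S(-2*6*(-1), -3)*(3 + E(-4)) = (-1*(-3))*(3 + 4*(-4)*(1 - 4)) = 3*(3 + 4*(-4)*(-3)) = 3*(3 + 48) = 3*51 = 153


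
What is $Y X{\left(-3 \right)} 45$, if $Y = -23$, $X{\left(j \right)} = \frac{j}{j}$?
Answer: $-1035$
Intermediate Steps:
$X{\left(j \right)} = 1$
$Y X{\left(-3 \right)} 45 = \left(-23\right) 1 \cdot 45 = \left(-23\right) 45 = -1035$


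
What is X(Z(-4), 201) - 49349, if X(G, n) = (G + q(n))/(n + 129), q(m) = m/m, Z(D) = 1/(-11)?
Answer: -17913686/363 ≈ -49349.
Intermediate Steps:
Z(D) = -1/11
q(m) = 1
X(G, n) = (1 + G)/(129 + n) (X(G, n) = (G + 1)/(n + 129) = (1 + G)/(129 + n))
X(Z(-4), 201) - 49349 = (1 - 1/11)/(129 + 201) - 49349 = (10/11)/330 - 49349 = (1/330)*(10/11) - 49349 = 1/363 - 49349 = -17913686/363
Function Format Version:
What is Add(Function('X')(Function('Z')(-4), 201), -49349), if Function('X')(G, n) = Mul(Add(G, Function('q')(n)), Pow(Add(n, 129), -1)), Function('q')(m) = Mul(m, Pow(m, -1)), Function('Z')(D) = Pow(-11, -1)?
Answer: Rational(-17913686, 363) ≈ -49349.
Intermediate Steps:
Function('Z')(D) = Rational(-1, 11)
Function('q')(m) = 1
Function('X')(G, n) = Mul(Pow(Add(129, n), -1), Add(1, G)) (Function('X')(G, n) = Mul(Add(G, 1), Pow(Add(n, 129), -1)) = Mul(Add(1, G), Pow(Add(129, n), -1)) = Mul(Pow(Add(129, n), -1), Add(1, G)))
Add(Function('X')(Function('Z')(-4), 201), -49349) = Add(Mul(Pow(Add(129, 201), -1), Add(1, Rational(-1, 11))), -49349) = Add(Mul(Pow(330, -1), Rational(10, 11)), -49349) = Add(Mul(Rational(1, 330), Rational(10, 11)), -49349) = Add(Rational(1, 363), -49349) = Rational(-17913686, 363)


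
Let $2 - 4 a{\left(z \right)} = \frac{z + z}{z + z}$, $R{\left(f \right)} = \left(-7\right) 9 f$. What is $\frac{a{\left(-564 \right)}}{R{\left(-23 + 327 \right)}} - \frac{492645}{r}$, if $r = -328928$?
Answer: $\frac{62072729}{41444928} \approx 1.4977$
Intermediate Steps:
$R{\left(f \right)} = - 63 f$
$a{\left(z \right)} = \frac{1}{4}$ ($a{\left(z \right)} = \frac{1}{2} - \frac{\left(z + z\right) \frac{1}{z + z}}{4} = \frac{1}{2} - \frac{2 z \frac{1}{2 z}}{4} = \frac{1}{2} - \frac{1}{4} = \frac{1}{4}$)
$\frac{a{\left(-564 \right)}}{R{\left(-23 + 327 \right)}} - \frac{492645}{r} = \frac{1}{4 \left(- 63 \left(-23 + 327\right)\right)} - \frac{492645}{-328928} = \frac{1}{4 \left(\left(-63\right) 304\right)} - - \frac{492645}{328928} = \frac{1}{4 \left(-19152\right)} + \frac{492645}{328928} = \frac{1}{4} \left(- \frac{1}{19152}\right) + \frac{492645}{328928} = - \frac{1}{76608} + \frac{492645}{328928} = \frac{62072729}{41444928}$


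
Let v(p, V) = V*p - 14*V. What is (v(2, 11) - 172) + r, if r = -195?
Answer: -499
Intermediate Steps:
v(p, V) = -14*V + V*p
(v(2, 11) - 172) + r = (11*(-14 + 2) - 172) - 195 = (11*(-12) - 172) - 195 = (-132 - 172) - 195 = -304 - 195 = -499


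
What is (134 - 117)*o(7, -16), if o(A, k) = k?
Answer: -272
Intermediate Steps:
(134 - 117)*o(7, -16) = (134 - 117)*(-16) = 17*(-16) = -272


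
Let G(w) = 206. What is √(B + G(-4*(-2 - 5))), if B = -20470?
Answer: 2*I*√5066 ≈ 142.35*I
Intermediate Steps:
√(B + G(-4*(-2 - 5))) = √(-20470 + 206) = √(-20264) = 2*I*√5066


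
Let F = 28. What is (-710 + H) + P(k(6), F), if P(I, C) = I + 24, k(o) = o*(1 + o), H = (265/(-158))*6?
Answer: -51671/79 ≈ -654.06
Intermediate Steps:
H = -795/79 (H = (265*(-1/158))*6 = -265/158*6 = -795/79 ≈ -10.063)
P(I, C) = 24 + I
(-710 + H) + P(k(6), F) = (-710 - 795/79) + (24 + 6*(1 + 6)) = -56885/79 + (24 + 6*7) = -56885/79 + (24 + 42) = -56885/79 + 66 = -51671/79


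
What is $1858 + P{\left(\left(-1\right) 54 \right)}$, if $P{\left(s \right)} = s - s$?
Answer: $1858$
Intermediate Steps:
$P{\left(s \right)} = 0$
$1858 + P{\left(\left(-1\right) 54 \right)} = 1858 + 0 = 1858$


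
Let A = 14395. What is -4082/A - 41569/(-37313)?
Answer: 446074089/537120635 ≈ 0.83049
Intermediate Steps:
-4082/A - 41569/(-37313) = -4082/14395 - 41569/(-37313) = -4082*1/14395 - 41569*(-1/37313) = -4082/14395 + 41569/37313 = 446074089/537120635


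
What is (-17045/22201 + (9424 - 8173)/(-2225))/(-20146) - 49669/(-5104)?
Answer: 24714381634118277/2539639374857200 ≈ 9.7314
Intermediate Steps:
(-17045/22201 + (9424 - 8173)/(-2225))/(-20146) - 49669/(-5104) = (-17045*1/22201 + 1251*(-1/2225))*(-1/20146) - 49669*(-1/5104) = (-17045/22201 - 1251/2225)*(-1/20146) + 49669/5104 = -65698576/49397225*(-1/20146) + 49669/5104 = 32849288/497578247425 + 49669/5104 = 24714381634118277/2539639374857200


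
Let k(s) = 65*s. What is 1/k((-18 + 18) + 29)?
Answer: 1/1885 ≈ 0.00053050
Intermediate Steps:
1/k((-18 + 18) + 29) = 1/(65*((-18 + 18) + 29)) = 1/(65*(0 + 29)) = 1/(65*29) = 1/1885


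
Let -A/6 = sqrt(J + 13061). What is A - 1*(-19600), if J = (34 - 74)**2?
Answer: 19600 - 54*sqrt(181) ≈ 18874.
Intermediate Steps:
J = 1600 (J = (-40)**2 = 1600)
A = -54*sqrt(181) (A = -6*sqrt(1600 + 13061) = -54*sqrt(181) ≈ -726.50)
A - 1*(-19600) = -54*sqrt(181) - 1*(-19600) = -54*sqrt(181) + 19600 = 19600 - 54*sqrt(181)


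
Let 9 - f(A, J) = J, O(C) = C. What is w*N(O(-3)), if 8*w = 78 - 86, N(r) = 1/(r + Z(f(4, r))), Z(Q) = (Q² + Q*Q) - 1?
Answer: -1/284 ≈ -0.0035211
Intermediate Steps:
f(A, J) = 9 - J
Z(Q) = -1 + 2*Q² (Z(Q) = (Q² + Q²) - 1 = 2*Q² - 1 = -1 + 2*Q²)
N(r) = 1/(-1 + r + 2*(9 - r)²) (N(r) = 1/(r + (-1 + 2*(9 - r)²)) = 1/(-1 + r + 2*(9 - r)²))
w = -1 (w = (78 - 86)/8 = (⅛)*(-8) = -1)
w*N(O(-3)) = -1/(-1 - 3 + 2*(-9 - 3)²) = -1/(-1 - 3 + 2*(-12)²) = -1/(-1 - 3 + 2*144) = -1/(-1 - 3 + 288) = -1/284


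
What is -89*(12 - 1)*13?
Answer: -12727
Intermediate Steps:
-89*(12 - 1)*13 = -979*13 = -89*143 = -12727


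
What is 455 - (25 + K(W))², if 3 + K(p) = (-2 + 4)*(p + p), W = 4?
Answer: -989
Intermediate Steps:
K(p) = -3 + 4*p (K(p) = -3 + (-2 + 4)*(p + p) = -3 + 2*(2*p) = -3 + 4*p)
455 - (25 + K(W))² = 455 - (25 + (-3 + 4*4))² = 455 - (25 + (-3 + 16))² = 455 - (25 + 13)² = 455 - 1*38² = 455 - 1*1444 = 455 - 1444 = -989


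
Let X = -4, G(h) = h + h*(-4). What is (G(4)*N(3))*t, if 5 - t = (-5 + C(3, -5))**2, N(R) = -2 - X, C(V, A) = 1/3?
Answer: 1208/3 ≈ 402.67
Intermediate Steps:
G(h) = -3*h (G(h) = h - 4*h = -3*h)
C(V, A) = 1/3
N(R) = 2 (N(R) = -2 - 1*(-4) = -2 + 4 = 2)
t = -151/9 (t = 5 - (-5 + 1/3)**2 = 5 - (-14/3)**2 = 5 - 1*196/9 = 5 - 196/9 = -151/9 ≈ -16.778)
(G(4)*N(3))*t = (-3*4*2)*(-151/9) = -12*2*(-151/9) = -24*(-151/9) = 1208/3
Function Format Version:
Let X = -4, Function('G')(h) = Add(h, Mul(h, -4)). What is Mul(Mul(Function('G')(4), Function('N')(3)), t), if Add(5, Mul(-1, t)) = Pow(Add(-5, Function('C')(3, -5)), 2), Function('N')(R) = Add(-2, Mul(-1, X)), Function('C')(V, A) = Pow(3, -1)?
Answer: Rational(1208, 3) ≈ 402.67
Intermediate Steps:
Function('G')(h) = Mul(-3, h) (Function('G')(h) = Add(h, Mul(-4, h)) = Mul(-3, h))
Function('C')(V, A) = Rational(1, 3)
Function('N')(R) = 2 (Function('N')(R) = Add(-2, Mul(-1, -4)) = Add(-2, 4) = 2)
t = Rational(-151, 9) (t = Add(5, Mul(-1, Pow(Add(-5, Rational(1, 3)), 2))) = Add(5, Mul(-1, Pow(Rational(-14, 3), 2))) = Add(5, Mul(-1, Rational(196, 9))) = Add(5, Rational(-196, 9)) = Rational(-151, 9) ≈ -16.778)
Mul(Mul(Function('G')(4), Function('N')(3)), t) = Mul(Mul(Mul(-3, 4), 2), Rational(-151, 9)) = Mul(Mul(-12, 2), Rational(-151, 9)) = Mul(-24, Rational(-151, 9)) = Rational(1208, 3)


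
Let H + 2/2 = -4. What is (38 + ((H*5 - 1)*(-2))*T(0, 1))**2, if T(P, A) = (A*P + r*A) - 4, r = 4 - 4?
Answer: 28900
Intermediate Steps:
r = 0
H = -5 (H = -1 - 4 = -5)
T(P, A) = -4 + A*P (T(P, A) = (A*P + 0*A) - 4 = (A*P + 0) - 4 = A*P - 4 = -4 + A*P)
(38 + ((H*5 - 1)*(-2))*T(0, 1))**2 = (38 + ((-5*5 - 1)*(-2))*(-4 + 1*0))**2 = (38 + ((-25 - 1)*(-2))*(-4 + 0))**2 = (38 - 26*(-2)*(-4))**2 = (38 + 52*(-4))**2 = (38 - 208)**2 = (-170)**2 = 28900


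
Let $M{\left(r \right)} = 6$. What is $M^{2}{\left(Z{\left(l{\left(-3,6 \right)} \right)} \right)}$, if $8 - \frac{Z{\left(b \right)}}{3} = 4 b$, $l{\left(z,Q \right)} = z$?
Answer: $36$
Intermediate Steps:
$Z{\left(b \right)} = 24 - 12 b$ ($Z{\left(b \right)} = 24 - 3 \cdot 4 b = 24 - 12 b$)
$M^{2}{\left(Z{\left(l{\left(-3,6 \right)} \right)} \right)} = 6^{2} = 36$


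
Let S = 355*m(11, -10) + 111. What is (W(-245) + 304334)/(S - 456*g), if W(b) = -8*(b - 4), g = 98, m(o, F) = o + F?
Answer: -153163/22111 ≈ -6.9270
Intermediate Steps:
m(o, F) = F + o
W(b) = 32 - 8*b (W(b) = -8*(-4 + b) = 32 - 8*b)
S = 466 (S = 355*(-10 + 11) + 111 = 355*1 + 111 = 355 + 111 = 466)
(W(-245) + 304334)/(S - 456*g) = ((32 - 8*(-245)) + 304334)/(466 - 456*98) = ((32 + 1960) + 304334)/(466 - 44688) = (1992 + 304334)/(-44222) = 306326*(-1/44222) = -153163/22111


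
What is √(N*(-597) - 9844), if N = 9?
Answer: I*√15217 ≈ 123.36*I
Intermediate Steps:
√(N*(-597) - 9844) = √(9*(-597) - 9844) = √(-5373 - 9844) = √(-15217) = I*√15217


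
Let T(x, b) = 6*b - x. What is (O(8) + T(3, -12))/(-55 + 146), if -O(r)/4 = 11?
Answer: -17/13 ≈ -1.3077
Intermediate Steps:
T(x, b) = -x + 6*b
O(r) = -44 (O(r) = -4*11 = -44)
(O(8) + T(3, -12))/(-55 + 146) = (-44 + (-1*3 + 6*(-12)))/(-55 + 146) = (-44 + (-3 - 72))/91 = (-44 - 75)*(1/91) = -119*1/91 = -17/13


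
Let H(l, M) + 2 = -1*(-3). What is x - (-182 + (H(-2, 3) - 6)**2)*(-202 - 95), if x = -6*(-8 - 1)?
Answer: -46575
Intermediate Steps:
H(l, M) = 1 (H(l, M) = -2 - 1*(-3) = -2 + 3 = 1)
x = 54 (x = -6*(-9) = 54)
x - (-182 + (H(-2, 3) - 6)**2)*(-202 - 95) = 54 - (-182 + (1 - 6)**2)*(-202 - 95) = 54 - (-182 + (-5)**2)*(-297) = 54 - (-182 + 25)*(-297) = 54 - (-157)*(-297) = 54 - 1*46629 = 54 - 46629 = -46575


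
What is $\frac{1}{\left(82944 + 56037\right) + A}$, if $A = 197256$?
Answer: $\frac{1}{336237} \approx 2.9741 \cdot 10^{-6}$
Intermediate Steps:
$\frac{1}{\left(82944 + 56037\right) + A} = \frac{1}{\left(82944 + 56037\right) + 197256} = \frac{1}{138981 + 197256} = \frac{1}{336237}$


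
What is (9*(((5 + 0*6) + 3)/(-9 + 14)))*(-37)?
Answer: -2664/5 ≈ -532.80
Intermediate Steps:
(9*(((5 + 0*6) + 3)/(-9 + 14)))*(-37) = (9*(((5 + 0) + 3)/5))*(-37) = (9*((5 + 3)*(1/5)))*(-37) = (9*(8*(1/5)))*(-37) = (9*(8/5))*(-37) = (72/5)*(-37) = -2664/5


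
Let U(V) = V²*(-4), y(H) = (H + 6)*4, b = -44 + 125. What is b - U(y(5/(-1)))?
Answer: 145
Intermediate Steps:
b = 81
y(H) = 24 + 4*H (y(H) = (6 + H)*4 = 24 + 4*H)
U(V) = -4*V²
b - U(y(5/(-1))) = 81 - (-4)*(24 + 4*(5/(-1)))² = 81 - (-4)*(24 + 4*(5*(-1)))² = 81 - (-4)*(24 + 4*(-5))² = 81 - (-4)*(24 - 20)² = 81 - (-4)*4² = 81 - (-4)*16 = 81 - 1*(-64) = 81 + 64 = 145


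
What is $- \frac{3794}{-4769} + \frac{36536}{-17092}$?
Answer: $- \frac{27348284}{20377937} \approx -1.3421$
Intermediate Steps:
$- \frac{3794}{-4769} + \frac{36536}{-17092} = \left(-3794\right) \left(- \frac{1}{4769}\right) + 36536 \left(- \frac{1}{17092}\right) = \frac{3794}{4769} - \frac{9134}{4273} = - \frac{27348284}{20377937}$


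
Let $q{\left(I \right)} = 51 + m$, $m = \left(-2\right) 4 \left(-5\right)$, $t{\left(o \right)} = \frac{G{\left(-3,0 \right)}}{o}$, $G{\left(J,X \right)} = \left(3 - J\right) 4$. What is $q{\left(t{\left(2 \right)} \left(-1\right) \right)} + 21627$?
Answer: $21718$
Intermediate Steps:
$G{\left(J,X \right)} = 12 - 4 J$
$t{\left(o \right)} = \frac{24}{o}$ ($t{\left(o \right)} = \frac{12 - -12}{o} = \frac{12 + 12}{o} = \frac{24}{o}$)
$m = 40$ ($m = \left(-8\right) \left(-5\right) = 40$)
$q{\left(I \right)} = 91$ ($q{\left(I \right)} = 51 + 40 = 91$)
$q{\left(t{\left(2 \right)} \left(-1\right) \right)} + 21627 = 91 + 21627 = 21718$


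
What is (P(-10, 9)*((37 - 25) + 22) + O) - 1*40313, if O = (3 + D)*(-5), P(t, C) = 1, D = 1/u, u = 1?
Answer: -40299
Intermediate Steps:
D = 1 (D = 1/1 = 1)
O = -20 (O = (3 + 1)*(-5) = 4*(-5) = -20)
(P(-10, 9)*((37 - 25) + 22) + O) - 1*40313 = (1*((37 - 25) + 22) - 20) - 1*40313 = (1*(12 + 22) - 20) - 40313 = (1*34 - 20) - 40313 = (34 - 20) - 40313 = 14 - 40313 = -40299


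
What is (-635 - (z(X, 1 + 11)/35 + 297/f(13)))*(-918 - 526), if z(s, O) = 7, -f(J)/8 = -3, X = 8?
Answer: 9350983/10 ≈ 9.3510e+5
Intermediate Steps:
f(J) = 24 (f(J) = -8*(-3) = 24)
(-635 - (z(X, 1 + 11)/35 + 297/f(13)))*(-918 - 526) = (-635 - (7/35 + 297/24))*(-918 - 526) = (-635 - (7*(1/35) + 297*(1/24)))*(-1444) = (-635 - (⅕ + 99/8))*(-1444) = (-635 - 1*503/40)*(-1444) = (-635 - 503/40)*(-1444) = -25903/40*(-1444) = 9350983/10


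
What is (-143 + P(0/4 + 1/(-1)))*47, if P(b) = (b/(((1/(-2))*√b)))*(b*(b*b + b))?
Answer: -6721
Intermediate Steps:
P(b) = -2*b^(3/2)*(b + b²) (P(b) = (b/(((1*(-½))*√b)))*(b*(b² + b)) = (b/((-√b/2)))*(b*(b + b²)) = (b*(-2/√b))*(b*(b + b²)) = (-2*√b)*(b*(b + b²)) = -2*b^(3/2)*(b + b²))
(-143 + P(0/4 + 1/(-1)))*47 = (-143 + 2*(0/4 + 1/(-1))^(5/2)*(-1 - (0/4 + 1/(-1))))*47 = (-143 + 2*(0*(¼) + 1*(-1))^(5/2)*(-1 - (0*(¼) + 1*(-1))))*47 = (-143 + 2*(0 - 1)^(5/2)*(-1 - (0 - 1)))*47 = (-143 + 2*(-1)^(5/2)*(-1 - 1*(-1)))*47 = (-143 + 2*I*(-1 + 1))*47 = (-143 + 2*I*0)*47 = (-143 + 0)*47 = -143*47 = -6721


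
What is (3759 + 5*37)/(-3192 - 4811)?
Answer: -3944/8003 ≈ -0.49282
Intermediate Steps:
(3759 + 5*37)/(-3192 - 4811) = (3759 + 185)/(-8003) = 3944*(-1/8003) = -3944/8003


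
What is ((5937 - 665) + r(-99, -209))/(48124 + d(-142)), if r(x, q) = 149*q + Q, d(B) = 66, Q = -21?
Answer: -2589/4819 ≈ -0.53725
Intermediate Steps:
r(x, q) = -21 + 149*q (r(x, q) = 149*q - 21 = -21 + 149*q)
((5937 - 665) + r(-99, -209))/(48124 + d(-142)) = ((5937 - 665) + (-21 + 149*(-209)))/(48124 + 66) = (5272 + (-21 - 31141))/48190 = (5272 - 31162)*(1/48190) = -25890*1/48190 = -2589/4819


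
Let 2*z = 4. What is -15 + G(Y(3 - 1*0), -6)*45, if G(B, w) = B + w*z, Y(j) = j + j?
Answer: -285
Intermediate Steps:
z = 2 (z = (½)*4 = 2)
Y(j) = 2*j
G(B, w) = B + 2*w (G(B, w) = B + w*2 = B + 2*w)
-15 + G(Y(3 - 1*0), -6)*45 = -15 + (2*(3 - 1*0) + 2*(-6))*45 = -15 + (2*(3 + 0) - 12)*45 = -15 + (2*3 - 12)*45 = -15 + (6 - 12)*45 = -15 - 6*45 = -15 - 270 = -285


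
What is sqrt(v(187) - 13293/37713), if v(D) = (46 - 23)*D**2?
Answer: sqrt(127101451883666)/12571 ≈ 896.82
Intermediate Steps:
v(D) = 23*D**2
sqrt(v(187) - 13293/37713) = sqrt(23*187**2 - 13293/37713) = sqrt(23*34969 - 13293*1/37713) = sqrt(804287 - 4431/12571) = sqrt(10110687446/12571) = sqrt(127101451883666)/12571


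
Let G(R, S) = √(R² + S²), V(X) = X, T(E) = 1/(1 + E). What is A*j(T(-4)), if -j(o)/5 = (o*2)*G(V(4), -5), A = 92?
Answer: 920*√41/3 ≈ 1963.6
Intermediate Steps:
j(o) = -10*o*√41 (j(o) = -5*o*2*√(4² + (-5)²) = -5*2*o*√(16 + 25) = -5*2*o*√41 = -10*o*√41)
A*j(T(-4)) = 92*(-10*√41/(1 - 4)) = 92*(-10*√41/(-3)) = 92*(-10*(-⅓)*√41) = 92*(10*√41/3) = 920*√41/3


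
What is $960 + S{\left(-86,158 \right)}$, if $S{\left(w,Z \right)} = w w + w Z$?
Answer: $-5232$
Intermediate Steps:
$S{\left(w,Z \right)} = w^{2} + Z w$
$960 + S{\left(-86,158 \right)} = 960 - 86 \left(158 - 86\right) = 960 - 6192 = -5232$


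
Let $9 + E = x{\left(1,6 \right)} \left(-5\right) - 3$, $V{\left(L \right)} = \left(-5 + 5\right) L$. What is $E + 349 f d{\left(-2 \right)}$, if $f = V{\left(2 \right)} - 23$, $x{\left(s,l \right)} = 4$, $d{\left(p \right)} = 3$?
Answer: $-24113$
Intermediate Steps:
$V{\left(L \right)} = 0$ ($V{\left(L \right)} = 0 L = 0$)
$f = -23$ ($f = 0 - 23 = -23$)
$E = -32$ ($E = -9 + \left(4 \left(-5\right) - 3\right) = -9 - 23 = -32$)
$E + 349 f d{\left(-2 \right)} = -32 + 349 \left(\left(-23\right) 3\right) = -32 + 349 \left(-69\right) = -32 - 24081 = -24113$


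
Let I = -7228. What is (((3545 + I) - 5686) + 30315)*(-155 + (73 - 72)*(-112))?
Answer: -5592582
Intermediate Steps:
(((3545 + I) - 5686) + 30315)*(-155 + (73 - 72)*(-112)) = (((3545 - 7228) - 5686) + 30315)*(-155 + (73 - 72)*(-112)) = ((-3683 - 5686) + 30315)*(-155 + 1*(-112)) = (-9369 + 30315)*(-155 - 112) = 20946*(-267) = -5592582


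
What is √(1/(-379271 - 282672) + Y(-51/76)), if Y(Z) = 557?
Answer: 5*√9762394938870/661943 ≈ 23.601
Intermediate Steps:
√(1/(-379271 - 282672) + Y(-51/76)) = √(1/(-379271 - 282672) + 557) = √(1/(-661943) + 557) = √(-1/661943 + 557) = √(368702250/661943) = 5*√9762394938870/661943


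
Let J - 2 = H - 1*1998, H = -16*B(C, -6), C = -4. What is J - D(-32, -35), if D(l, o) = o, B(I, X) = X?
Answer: -1865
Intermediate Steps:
H = 96 (H = -16*(-6) = 96)
J = -1900 (J = 2 + (96 - 1*1998) = 2 + (96 - 1998) = 2 - 1902 = -1900)
J - D(-32, -35) = -1900 - 1*(-35) = -1900 + 35 = -1865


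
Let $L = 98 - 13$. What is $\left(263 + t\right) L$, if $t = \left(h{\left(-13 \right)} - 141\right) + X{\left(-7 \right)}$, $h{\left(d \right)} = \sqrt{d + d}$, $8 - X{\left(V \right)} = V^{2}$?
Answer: $6885 + 85 i \sqrt{26} \approx 6885.0 + 433.42 i$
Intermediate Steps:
$X{\left(V \right)} = 8 - V^{2}$
$L = 85$ ($L = 98 - 13 = 85$)
$h{\left(d \right)} = \sqrt{2} \sqrt{d}$ ($h{\left(d \right)} = \sqrt{2 d} = \sqrt{2} \sqrt{d}$)
$t = -182 + i \sqrt{26}$ ($t = \left(\sqrt{2} \sqrt{-13} - 141\right) + \left(8 - \left(-7\right)^{2}\right) = \left(\sqrt{2} i \sqrt{13} - 141\right) + \left(8 - 49\right) = \left(i \sqrt{26} - 141\right) + \left(8 - 49\right) = \left(-141 + i \sqrt{26}\right) - 41 = -182 + i \sqrt{26} \approx -182.0 + 5.099 i$)
$\left(263 + t\right) L = \left(263 - \left(182 - i \sqrt{26}\right)\right) 85 = \left(81 + i \sqrt{26}\right) 85 = 6885 + 85 i \sqrt{26}$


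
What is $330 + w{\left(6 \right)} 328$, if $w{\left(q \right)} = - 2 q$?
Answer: $-3606$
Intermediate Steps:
$330 + w{\left(6 \right)} 328 = 330 + \left(-2\right) 6 \cdot 328 = 330 - 3936 = -3606$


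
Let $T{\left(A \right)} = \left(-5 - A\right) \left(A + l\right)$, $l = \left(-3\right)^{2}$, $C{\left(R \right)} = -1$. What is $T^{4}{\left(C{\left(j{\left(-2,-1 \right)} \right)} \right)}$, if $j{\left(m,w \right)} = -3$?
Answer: $1048576$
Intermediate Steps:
$l = 9$
$T{\left(A \right)} = \left(-5 - A\right) \left(9 + A\right)$ ($T{\left(A \right)} = \left(-5 - A\right) \left(A + 9\right) = \left(-5 - A\right) \left(9 + A\right)$)
$T^{4}{\left(C{\left(j{\left(-2,-1 \right)} \right)} \right)} = \left(-45 - \left(-1\right)^{2} - -14\right)^{4} = \left(-45 - 1 + 14\right)^{4} = \left(-32\right)^{4} = 1048576$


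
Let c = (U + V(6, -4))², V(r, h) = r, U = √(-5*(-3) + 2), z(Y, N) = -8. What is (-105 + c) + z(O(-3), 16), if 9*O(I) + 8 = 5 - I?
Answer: -60 + 12*√17 ≈ -10.523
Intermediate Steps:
O(I) = -⅓ - I/9 (O(I) = -8/9 + (5 - I)/9 = -8/9 + (5/9 - I/9) = -⅓ - I/9)
U = √17 (U = √(15 + 2) = √17 ≈ 4.1231)
c = (6 + √17)² (c = (√17 + 6)² = (6 + √17)² ≈ 102.48)
(-105 + c) + z(O(-3), 16) = (-105 + (6 + √17)²) - 8 = -113 + (6 + √17)²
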